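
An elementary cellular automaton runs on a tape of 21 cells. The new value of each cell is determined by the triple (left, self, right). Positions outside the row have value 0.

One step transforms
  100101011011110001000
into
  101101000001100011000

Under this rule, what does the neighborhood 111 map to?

1

At position 11 the neighborhood is 111; the next row has 1 there.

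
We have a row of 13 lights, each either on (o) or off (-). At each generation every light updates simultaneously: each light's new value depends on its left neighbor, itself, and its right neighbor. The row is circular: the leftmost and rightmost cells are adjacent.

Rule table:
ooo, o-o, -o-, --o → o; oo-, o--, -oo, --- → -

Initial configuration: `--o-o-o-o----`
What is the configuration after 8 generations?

-oooooooo----
o-oooooo-----
oo-oooo-----o
o-o-oo-----o-
oooo------ooo
ooo------o-oo
oo------ooo-o
o------o-o-o-

o------o-o-o-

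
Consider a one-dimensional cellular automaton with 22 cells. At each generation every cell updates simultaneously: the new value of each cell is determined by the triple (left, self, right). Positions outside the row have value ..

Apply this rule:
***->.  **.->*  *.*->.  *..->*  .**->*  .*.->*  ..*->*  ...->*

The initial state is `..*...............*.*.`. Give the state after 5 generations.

*******************.**
*.................*.**
*******************.**  (repeats generation 1; period 2)
generation 5: *******************.**

*******************.**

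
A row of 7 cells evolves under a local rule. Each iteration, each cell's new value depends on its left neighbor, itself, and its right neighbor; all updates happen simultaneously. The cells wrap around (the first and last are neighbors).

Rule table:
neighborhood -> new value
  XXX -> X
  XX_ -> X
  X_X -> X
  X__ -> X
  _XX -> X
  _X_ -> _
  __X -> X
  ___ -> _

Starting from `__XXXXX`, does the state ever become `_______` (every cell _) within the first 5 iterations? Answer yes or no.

no

XXXXXXX
XXXXXXX  (fixed point — unchanged through iteration 5)
iteration 5 is XXXXXXX, still not uniform _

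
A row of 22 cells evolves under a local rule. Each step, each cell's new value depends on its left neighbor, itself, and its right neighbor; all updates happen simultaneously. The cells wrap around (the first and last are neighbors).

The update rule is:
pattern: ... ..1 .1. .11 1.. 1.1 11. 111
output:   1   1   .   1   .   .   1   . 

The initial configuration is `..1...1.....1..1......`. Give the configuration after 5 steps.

11..11..1111..1..11111
.1.111.11..1.1..11....
1..1.1.11.1....111.111
1.1....11...1111.1.1..
....11111.111..1.....1

....11111.111..1.....1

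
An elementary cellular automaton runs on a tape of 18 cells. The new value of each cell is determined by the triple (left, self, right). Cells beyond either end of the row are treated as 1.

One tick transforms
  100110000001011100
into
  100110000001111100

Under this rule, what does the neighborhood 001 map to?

At position 2 the neighborhood is 001; the next row has 0 there.

0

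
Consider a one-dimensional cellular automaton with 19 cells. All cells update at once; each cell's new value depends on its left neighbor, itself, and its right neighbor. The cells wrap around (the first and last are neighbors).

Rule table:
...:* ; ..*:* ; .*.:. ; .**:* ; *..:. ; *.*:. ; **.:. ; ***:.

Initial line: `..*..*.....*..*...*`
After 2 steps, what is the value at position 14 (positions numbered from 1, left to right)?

.*..*..****..*..**.
*..*..**....*..**..
position 14 holds .

.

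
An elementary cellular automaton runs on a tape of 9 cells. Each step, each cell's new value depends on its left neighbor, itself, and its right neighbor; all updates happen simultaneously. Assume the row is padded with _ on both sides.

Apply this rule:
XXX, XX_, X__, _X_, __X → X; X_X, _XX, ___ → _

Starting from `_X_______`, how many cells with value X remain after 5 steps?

XXX______
_XXX_____
X_XXX____
X__XXX___
XXX_XXX__
count of X: 6

6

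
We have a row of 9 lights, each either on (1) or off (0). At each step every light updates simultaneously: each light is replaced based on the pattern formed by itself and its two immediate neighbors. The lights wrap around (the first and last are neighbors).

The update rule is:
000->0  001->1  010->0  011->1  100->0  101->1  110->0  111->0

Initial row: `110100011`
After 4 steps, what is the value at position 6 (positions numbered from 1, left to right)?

step 1: 001000110
step 2: 010001100
step 3: 100011000
step 4: 000110001
position 6 holds 0

0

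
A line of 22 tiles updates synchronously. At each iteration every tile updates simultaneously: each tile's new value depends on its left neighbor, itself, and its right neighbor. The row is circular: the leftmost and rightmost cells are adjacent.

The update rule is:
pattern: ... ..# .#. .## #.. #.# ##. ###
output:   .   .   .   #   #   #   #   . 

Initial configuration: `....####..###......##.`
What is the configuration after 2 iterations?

#....#.###.####....#.#

iteration 1: ....#..##.#.##.....###
iteration 2: #....#.###.####....#.#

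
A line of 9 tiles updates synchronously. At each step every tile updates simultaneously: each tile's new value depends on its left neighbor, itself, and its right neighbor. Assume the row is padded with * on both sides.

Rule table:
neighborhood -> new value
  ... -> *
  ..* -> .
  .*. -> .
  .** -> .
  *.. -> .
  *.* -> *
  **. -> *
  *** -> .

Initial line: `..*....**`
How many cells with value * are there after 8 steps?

4

....**...
.**..*.*.
*.*...*.*
**..*..*.
.*......*
*..****..
*.....*..
*.***....
count of *: 4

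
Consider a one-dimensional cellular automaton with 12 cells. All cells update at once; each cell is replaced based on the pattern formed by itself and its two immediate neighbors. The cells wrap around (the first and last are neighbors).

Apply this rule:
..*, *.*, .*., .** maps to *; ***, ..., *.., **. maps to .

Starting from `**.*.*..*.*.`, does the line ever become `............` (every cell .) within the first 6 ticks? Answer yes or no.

no

*.****.*****
.**...**....
**...**.....
*...**.....*
...**.....**
..**.....**.
tick 6 is ..**.....**., still not uniform .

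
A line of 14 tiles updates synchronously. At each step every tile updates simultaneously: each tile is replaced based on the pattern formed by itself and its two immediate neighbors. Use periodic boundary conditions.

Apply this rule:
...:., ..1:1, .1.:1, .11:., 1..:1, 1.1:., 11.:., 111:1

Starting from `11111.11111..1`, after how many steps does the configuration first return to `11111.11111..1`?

14

1111...111.11.
.11.1.1.1.....
1...1.1.11....
11.11.1...1..1
1.....11.1111.
11...1....11..
..1.111..1..11
111..1.11111..
.1.111..111.11
.1..1.11.1....
11111....11...
.111.1..1..1.1
..1..1111111.1
11111.11111..1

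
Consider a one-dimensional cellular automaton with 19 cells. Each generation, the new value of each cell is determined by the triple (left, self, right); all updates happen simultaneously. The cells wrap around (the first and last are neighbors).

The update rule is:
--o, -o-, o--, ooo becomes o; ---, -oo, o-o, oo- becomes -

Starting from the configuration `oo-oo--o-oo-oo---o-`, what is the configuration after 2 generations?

-----ooo------o-oo-
----o-o-o----oo---o

----o-o-o----oo---o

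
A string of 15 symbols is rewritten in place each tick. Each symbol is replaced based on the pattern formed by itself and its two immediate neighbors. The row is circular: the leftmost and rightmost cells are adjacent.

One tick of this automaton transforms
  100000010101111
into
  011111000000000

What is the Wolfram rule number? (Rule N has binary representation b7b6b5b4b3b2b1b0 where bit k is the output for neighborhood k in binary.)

position 12: 111 → 0  (bit 7 = 0)
position 0: 110 → 0  (bit 6 = 0)
position 8: 101 → 0  (bit 5 = 0)
position 1: 100 → 1  (bit 4 = 1)
position 11: 011 → 0  (bit 3 = 0)
position 7: 010 → 0  (bit 2 = 0)
position 6: 001 → 0  (bit 1 = 0)
position 2: 000 → 1  (bit 0 = 1)
bits b7..b0 = 00010001 = 17

17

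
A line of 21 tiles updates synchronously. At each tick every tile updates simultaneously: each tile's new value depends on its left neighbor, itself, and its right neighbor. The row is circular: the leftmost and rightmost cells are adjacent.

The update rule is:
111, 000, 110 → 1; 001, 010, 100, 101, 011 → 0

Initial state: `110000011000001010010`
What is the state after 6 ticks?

010111001011100000000
000011000001101111111
011001011100100111111
001000001100000011111
000011100101111001111
011001100000111000111

011001100000111000111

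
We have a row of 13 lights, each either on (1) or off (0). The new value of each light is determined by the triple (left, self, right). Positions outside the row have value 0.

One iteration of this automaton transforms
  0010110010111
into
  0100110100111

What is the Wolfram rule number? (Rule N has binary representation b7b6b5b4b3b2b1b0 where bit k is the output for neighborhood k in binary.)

position 11: 111 → 1  (bit 7 = 1)
position 5: 110 → 1  (bit 6 = 1)
position 3: 101 → 0  (bit 5 = 0)
position 6: 100 → 0  (bit 4 = 0)
position 4: 011 → 1  (bit 3 = 1)
position 2: 010 → 0  (bit 2 = 0)
position 1: 001 → 1  (bit 1 = 1)
position 0: 000 → 0  (bit 0 = 0)
bits b7..b0 = 11001010 = 202

202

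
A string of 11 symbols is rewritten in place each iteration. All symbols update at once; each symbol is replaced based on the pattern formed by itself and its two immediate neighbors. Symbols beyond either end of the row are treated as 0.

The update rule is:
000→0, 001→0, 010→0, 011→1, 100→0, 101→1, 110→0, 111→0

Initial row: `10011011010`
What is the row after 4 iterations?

00000100000

00010110100
00001101000
00001010000
00000100000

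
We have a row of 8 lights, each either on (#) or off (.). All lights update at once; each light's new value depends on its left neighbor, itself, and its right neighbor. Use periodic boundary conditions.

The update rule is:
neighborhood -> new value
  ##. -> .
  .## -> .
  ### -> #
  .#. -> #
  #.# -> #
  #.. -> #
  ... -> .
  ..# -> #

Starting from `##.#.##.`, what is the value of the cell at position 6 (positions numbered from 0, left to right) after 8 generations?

#

generation 1: ..###..#
generation 2: ##.#.###
generation 3: #.###.##
generation 4: .#.#.#.#
generation 5: ########
generation 6: ########  (fixed point — unchanged through generation 8)
position 6 holds #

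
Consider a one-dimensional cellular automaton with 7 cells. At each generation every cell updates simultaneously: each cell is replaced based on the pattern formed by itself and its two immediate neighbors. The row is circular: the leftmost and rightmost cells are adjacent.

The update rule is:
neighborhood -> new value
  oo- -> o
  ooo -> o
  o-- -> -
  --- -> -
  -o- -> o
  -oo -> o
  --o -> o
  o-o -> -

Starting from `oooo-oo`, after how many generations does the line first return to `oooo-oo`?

oooo-oo

1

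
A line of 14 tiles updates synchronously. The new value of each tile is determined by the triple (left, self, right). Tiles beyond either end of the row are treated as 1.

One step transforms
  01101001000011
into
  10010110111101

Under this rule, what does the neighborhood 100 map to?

At position 5 the neighborhood is 100; the next row has 1 there.

1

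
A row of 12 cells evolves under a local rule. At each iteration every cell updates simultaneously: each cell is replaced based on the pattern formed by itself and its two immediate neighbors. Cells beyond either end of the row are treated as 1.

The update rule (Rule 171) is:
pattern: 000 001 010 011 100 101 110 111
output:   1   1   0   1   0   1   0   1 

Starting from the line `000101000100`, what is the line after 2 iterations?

110100110011

011010011001
110100110011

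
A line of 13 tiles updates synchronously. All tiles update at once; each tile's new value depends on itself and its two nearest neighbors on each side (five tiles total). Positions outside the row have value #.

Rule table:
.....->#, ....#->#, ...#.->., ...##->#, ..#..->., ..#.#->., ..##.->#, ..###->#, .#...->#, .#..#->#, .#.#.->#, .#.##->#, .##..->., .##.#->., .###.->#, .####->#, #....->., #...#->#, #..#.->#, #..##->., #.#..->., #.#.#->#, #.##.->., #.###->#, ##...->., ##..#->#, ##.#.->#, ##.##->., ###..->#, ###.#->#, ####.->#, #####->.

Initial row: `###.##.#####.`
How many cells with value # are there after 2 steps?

3

.##....##.##.
.....###.....
count of #: 3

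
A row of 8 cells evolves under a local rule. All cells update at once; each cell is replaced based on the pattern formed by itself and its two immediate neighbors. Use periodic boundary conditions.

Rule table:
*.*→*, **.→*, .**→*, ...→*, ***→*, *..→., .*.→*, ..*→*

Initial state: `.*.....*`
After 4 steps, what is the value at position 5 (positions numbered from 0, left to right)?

*

step 1: **.*****
step 2: ********
step 3: ********  (fixed point — unchanged through step 4)
position 5 holds *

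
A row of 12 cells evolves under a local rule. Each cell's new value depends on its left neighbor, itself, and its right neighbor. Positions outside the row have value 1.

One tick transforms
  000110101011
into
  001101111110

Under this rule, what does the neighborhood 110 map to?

At position 4 the neighborhood is 110; the next row has 0 there.

0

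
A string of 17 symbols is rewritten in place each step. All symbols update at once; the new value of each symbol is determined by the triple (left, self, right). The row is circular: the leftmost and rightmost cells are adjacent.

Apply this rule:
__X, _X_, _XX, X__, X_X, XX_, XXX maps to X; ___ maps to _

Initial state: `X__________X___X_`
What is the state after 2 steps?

XXX______XXXXXXXX

XX________XXX_XXX
XXX______XXXXXXXX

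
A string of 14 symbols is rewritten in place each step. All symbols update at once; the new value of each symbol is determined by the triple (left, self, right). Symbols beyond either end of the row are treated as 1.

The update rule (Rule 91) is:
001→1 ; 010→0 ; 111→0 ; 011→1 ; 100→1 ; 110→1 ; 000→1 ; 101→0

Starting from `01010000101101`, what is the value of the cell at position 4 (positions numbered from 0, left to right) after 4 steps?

1

00001111001101
11111001111101
00001111000101
11111001111001
position 4 holds 1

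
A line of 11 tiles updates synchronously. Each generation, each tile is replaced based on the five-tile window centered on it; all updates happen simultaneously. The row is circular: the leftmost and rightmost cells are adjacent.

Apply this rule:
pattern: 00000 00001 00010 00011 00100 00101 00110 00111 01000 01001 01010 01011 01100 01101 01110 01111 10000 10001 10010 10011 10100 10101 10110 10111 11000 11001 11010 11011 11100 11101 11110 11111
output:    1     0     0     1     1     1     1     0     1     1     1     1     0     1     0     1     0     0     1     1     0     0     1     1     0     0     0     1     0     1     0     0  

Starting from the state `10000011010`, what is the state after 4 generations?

11110000111

generation 1: 01010111001
generation 2: 10101100011
generation 3: 10011000100
generation 4: 11110000111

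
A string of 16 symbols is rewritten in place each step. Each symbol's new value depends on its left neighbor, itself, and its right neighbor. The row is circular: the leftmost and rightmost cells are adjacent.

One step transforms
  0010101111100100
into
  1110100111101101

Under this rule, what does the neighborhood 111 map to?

1

At position 7 the neighborhood is 111; the next row has 1 there.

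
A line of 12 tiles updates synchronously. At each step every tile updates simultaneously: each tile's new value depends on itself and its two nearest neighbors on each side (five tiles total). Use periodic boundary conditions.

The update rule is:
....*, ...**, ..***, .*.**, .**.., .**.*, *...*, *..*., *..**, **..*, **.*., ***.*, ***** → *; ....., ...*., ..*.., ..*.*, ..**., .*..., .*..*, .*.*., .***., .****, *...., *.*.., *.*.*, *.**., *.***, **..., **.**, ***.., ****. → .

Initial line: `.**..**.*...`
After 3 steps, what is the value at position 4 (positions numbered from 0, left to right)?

step 1: *.***.**...*
step 2: *...*..*.**.
step 3: ..*...*.*.**
position 4 holds .

.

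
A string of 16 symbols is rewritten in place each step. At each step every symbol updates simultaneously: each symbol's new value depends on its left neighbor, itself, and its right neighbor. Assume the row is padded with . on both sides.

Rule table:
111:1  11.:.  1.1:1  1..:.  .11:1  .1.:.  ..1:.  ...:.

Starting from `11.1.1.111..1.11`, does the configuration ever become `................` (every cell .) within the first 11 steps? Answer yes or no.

1.1.1.111....11.
.1.1.111.....1..
..1.111.........
...111..........
...11...........
...1............
................
all cells are . at step 7

yes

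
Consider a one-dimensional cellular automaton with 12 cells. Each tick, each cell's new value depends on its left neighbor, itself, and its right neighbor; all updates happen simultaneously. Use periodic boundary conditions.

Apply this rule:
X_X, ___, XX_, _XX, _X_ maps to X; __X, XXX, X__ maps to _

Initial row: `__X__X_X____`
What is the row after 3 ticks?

X_X__XXX_X__

tick 1: X_X__XXX_XXX
tick 2: XXX__X_XXX__
tick 3: X_X__XXX_X__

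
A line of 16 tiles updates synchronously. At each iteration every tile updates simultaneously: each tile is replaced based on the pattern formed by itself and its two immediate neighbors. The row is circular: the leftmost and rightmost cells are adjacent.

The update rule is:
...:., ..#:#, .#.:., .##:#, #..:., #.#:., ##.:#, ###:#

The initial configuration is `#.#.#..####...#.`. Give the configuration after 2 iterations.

.....######.#...

iteration 1: ......#####..#..
iteration 2: .....######.#...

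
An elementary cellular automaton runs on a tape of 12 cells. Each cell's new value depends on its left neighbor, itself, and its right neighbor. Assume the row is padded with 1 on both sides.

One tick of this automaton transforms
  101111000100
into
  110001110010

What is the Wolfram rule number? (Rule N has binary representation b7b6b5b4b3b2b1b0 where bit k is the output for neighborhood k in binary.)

113

position 3: 111 → 0  (bit 7 = 0)
position 0: 110 → 1  (bit 6 = 1)
position 1: 101 → 1  (bit 5 = 1)
position 6: 100 → 1  (bit 4 = 1)
position 2: 011 → 0  (bit 3 = 0)
position 9: 010 → 0  (bit 2 = 0)
position 8: 001 → 0  (bit 1 = 0)
position 7: 000 → 1  (bit 0 = 1)
bits b7..b0 = 01110001 = 113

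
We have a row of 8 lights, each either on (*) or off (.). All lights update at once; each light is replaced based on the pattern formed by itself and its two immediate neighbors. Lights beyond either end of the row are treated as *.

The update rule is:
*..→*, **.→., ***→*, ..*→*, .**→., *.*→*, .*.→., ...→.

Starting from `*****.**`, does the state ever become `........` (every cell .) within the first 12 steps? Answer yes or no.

****.*.*
***.*.*.
**.*.*.*
*.*.*.*.
.*.*.*.*
*.*.*.*.  (repeats step 4; period 2)
step 12: *.*.*.*.
step 12 is *.*.*.*., still not uniform .

no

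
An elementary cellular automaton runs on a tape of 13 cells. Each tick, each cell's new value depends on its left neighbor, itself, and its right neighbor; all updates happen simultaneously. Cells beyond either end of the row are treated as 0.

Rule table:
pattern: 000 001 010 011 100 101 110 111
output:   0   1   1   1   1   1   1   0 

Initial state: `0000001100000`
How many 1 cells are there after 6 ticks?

tick 1: 0000011110000
tick 2: 0000110011000
tick 3: 0001111111100
tick 4: 0011000000110
tick 5: 0111100001111
tick 6: 1100110011001
count of 1: 7

7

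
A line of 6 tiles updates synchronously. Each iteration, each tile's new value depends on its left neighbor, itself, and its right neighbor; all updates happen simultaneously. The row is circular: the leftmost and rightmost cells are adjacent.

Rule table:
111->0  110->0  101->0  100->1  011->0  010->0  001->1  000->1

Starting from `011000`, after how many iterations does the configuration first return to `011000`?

100111
011000

2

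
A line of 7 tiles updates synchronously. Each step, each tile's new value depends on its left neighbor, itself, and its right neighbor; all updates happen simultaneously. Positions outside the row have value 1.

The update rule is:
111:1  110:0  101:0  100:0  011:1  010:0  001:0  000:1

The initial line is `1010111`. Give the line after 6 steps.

0000111
0110111
0100111
0000111  (repeats step 1; period 3)
step 6: 0100111

0100111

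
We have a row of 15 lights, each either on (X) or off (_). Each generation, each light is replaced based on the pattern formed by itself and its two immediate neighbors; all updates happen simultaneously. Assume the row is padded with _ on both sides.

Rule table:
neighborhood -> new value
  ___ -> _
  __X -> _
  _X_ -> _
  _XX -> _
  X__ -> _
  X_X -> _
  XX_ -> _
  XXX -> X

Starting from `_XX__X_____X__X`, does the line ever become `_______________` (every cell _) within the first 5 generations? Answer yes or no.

yes

generation 1: _______________
all cells are _ at generation 1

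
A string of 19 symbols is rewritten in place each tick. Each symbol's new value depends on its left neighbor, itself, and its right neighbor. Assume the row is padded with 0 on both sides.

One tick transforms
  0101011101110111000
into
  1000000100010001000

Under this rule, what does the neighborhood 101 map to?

At position 2 the neighborhood is 101; the next row has 0 there.

0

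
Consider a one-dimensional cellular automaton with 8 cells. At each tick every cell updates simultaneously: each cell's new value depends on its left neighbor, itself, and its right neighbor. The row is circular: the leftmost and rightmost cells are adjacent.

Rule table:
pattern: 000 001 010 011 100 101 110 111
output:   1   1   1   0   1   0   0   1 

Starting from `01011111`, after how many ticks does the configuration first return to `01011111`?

tick 1: 01001110
tick 2: 11110101
tick 3: 11100100
tick 4: 01011111

4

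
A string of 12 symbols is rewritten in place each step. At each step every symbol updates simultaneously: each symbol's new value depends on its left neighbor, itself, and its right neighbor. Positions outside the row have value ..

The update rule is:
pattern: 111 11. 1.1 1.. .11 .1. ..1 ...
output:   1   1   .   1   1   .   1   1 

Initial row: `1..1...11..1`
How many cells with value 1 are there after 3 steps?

11

.11.1111111.
111.11111111
111.11111111
count of 1: 11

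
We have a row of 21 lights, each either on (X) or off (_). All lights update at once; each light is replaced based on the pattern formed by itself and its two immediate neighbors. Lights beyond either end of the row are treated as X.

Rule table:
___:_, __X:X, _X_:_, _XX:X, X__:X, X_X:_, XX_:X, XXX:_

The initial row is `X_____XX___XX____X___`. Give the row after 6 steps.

step 1: XX___XXXX_XXXX__X_X_X
step 2: _XX_XX__X_X__XXX____X
step 3: _XX_XXXX___XXX_XX__XX
step 4: _XX_X__XX_XX_X_XXXXX_
step 5: _XX__XXXX_XX___X___X_
step 6: _XXXXX__X_XXX_X_X_X__

_XXXXX__X_XXX_X_X_X__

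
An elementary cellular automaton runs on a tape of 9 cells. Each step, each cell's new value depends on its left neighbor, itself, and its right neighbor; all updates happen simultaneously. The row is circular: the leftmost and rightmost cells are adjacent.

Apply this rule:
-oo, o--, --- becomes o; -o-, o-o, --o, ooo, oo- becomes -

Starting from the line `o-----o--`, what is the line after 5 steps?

-----o-o-

-oooo--o-
-o---o--o
--oo--o--
o-o-o--oo
-----o-o-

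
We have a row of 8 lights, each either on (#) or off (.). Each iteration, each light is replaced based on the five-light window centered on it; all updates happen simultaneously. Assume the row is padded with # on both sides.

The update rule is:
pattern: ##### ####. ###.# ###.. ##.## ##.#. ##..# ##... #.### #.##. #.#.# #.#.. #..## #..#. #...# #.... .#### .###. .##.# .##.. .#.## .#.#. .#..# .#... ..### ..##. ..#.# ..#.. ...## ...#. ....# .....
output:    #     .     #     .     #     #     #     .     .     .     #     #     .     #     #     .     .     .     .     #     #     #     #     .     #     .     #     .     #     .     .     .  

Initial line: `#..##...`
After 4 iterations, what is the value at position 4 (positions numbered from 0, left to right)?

.#..#.##
######..
####..#.
##..####
position 4 holds #

#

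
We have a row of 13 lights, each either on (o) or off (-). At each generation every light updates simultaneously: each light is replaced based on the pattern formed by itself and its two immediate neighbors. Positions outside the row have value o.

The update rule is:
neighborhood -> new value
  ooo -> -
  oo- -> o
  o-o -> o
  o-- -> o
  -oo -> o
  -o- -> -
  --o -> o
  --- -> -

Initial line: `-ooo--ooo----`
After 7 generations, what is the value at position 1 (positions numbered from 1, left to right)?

oo-oooo-oo--o
-ooo--ooooooo
oo-oooo------
-ooo--oo----o
oo-oooooo--oo
-ooo----oooo-
oo-oo--oo--oo
position 1 holds o

o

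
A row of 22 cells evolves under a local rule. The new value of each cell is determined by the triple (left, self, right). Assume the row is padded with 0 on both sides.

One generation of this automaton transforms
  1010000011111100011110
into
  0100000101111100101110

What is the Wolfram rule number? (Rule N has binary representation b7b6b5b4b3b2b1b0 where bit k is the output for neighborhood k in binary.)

226

position 9: 111 → 1  (bit 7 = 1)
position 13: 110 → 1  (bit 6 = 1)
position 1: 101 → 1  (bit 5 = 1)
position 3: 100 → 0  (bit 4 = 0)
position 8: 011 → 0  (bit 3 = 0)
position 0: 010 → 0  (bit 2 = 0)
position 7: 001 → 1  (bit 1 = 1)
position 4: 000 → 0  (bit 0 = 0)
bits b7..b0 = 11100010 = 226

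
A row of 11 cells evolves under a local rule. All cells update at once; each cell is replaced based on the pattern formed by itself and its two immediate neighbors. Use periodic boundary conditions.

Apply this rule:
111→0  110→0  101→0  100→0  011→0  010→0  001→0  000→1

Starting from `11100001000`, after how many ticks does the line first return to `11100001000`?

00001100010
11100001000

2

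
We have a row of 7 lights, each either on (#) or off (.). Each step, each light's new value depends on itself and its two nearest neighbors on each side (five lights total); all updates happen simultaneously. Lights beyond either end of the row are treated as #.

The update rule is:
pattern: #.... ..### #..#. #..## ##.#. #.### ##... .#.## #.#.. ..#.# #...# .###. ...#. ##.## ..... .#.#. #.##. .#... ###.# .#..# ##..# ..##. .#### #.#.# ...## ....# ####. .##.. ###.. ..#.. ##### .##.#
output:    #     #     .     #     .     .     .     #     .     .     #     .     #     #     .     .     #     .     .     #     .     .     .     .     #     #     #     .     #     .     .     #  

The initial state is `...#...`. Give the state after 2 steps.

step 1: .##..##
step 2: ##..##.

##..##.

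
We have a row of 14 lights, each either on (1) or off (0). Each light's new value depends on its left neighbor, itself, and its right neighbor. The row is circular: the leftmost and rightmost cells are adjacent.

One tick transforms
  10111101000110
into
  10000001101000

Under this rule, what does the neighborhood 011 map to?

At position 2 the neighborhood is 011; the next row has 0 there.

0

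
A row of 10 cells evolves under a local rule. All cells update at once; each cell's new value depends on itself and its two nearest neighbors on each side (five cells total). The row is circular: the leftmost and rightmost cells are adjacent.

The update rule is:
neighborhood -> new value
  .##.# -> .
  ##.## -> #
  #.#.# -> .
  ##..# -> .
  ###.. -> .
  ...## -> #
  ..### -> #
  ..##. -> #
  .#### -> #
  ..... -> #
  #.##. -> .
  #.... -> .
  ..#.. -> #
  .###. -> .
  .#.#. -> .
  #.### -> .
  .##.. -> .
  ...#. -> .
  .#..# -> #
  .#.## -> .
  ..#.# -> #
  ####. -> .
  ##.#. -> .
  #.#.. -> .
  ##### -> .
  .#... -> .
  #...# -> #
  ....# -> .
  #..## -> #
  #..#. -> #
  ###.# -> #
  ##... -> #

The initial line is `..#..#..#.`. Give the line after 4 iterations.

iteration 1: #.#######.
iteration 2: ...#....#.
iteration 3: ...#....#.  (fixed point — unchanged through iteration 4)

...#....#.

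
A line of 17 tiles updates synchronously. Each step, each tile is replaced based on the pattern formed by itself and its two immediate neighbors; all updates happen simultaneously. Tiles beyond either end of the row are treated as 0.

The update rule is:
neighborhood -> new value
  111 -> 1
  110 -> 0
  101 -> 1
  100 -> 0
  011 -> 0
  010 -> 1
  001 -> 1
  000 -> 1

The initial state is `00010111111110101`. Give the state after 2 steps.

01110101111010110

11111011111101111
01110101111010110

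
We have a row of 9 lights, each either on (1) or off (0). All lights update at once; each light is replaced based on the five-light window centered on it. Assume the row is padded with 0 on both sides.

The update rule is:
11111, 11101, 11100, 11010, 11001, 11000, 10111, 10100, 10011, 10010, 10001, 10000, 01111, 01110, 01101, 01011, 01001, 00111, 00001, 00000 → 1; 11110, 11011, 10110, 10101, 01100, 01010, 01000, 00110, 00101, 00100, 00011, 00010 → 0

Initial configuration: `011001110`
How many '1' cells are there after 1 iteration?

iteration 1: 000111111
count of 1: 6

6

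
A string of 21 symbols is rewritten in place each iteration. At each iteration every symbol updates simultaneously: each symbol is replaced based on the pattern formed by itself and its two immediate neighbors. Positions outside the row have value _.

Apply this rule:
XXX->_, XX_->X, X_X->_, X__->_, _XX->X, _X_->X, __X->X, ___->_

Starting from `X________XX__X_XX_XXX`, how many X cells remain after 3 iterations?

X_______XXX_XX_XX_X_X
X______XX_X_XX_XX_X_X
X_____XXX_X_XX_XX_X_X
count of X: 11

11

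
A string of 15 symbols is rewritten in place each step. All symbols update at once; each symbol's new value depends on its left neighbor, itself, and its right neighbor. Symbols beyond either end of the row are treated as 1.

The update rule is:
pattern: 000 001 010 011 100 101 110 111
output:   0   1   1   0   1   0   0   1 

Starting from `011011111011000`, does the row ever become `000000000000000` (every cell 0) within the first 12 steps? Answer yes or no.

no

000001110000101
100010101001100
010110101110011
010000100101101
011001111100000
000110111010001
101000010011010
001100111100010
110011011010110
101100000010000
000010000111001
100111001010110
step 12 is 100111001010110, still not uniform 0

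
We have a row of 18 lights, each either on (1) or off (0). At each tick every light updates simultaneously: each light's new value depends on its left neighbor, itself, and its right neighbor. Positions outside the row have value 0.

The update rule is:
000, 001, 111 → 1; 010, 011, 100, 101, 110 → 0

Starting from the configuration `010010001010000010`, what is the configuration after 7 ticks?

100100100000111100

tick 1: 100100110000111100
tick 2: 001001000111011001
tick 3: 110010011010000010
tick 4: 000100100000111100
tick 5: 111001001111011001
tick 6: 010010010110000010
tick 7: 100100100000111100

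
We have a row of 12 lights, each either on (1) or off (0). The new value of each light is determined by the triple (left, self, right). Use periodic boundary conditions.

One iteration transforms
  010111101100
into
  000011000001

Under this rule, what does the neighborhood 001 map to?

0

At position 0 the neighborhood is 001; the next row has 0 there.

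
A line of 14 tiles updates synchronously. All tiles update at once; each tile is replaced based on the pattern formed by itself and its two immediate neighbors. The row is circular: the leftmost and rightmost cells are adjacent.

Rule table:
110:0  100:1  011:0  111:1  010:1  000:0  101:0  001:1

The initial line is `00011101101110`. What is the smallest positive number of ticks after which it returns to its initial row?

tick 1: 00101000000101
tick 2: 11101100001101
tick 3: 11000010010000
tick 4: 00100111111001
tick 5: 11111011110111
tick 6: 11110001100011
tick 7: 11101010010101
tick 8: 11001011110100
tick 9: 00111001100111
tick 10: 11010110011010
tick 11: 00010001100010
tick 12: 00111010010111
tick 13: 11010011110010
tick 14: 00011101101110

14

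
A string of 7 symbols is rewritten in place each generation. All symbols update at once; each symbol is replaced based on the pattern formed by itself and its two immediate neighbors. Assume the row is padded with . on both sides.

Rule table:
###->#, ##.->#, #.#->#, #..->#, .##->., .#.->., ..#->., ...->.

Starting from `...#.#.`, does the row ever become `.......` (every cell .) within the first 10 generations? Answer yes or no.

generation 1: ....#.#
generation 2: .....#.
generation 3: ......#
generation 4: .......
all cells are . at generation 4

yes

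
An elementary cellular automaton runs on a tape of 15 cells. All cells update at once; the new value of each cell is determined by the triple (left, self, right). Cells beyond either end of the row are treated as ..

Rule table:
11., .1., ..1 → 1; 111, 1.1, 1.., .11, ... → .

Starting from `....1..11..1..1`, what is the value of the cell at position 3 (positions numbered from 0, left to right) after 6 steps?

.

...11.1.1.11.11
..1.1.1.1..1..1
.11.1.1.1.11.11
1.1.1.1.1..1..1
1.1.1.1.1.11.11
1.1.1.1.1..1..1
position 3 holds .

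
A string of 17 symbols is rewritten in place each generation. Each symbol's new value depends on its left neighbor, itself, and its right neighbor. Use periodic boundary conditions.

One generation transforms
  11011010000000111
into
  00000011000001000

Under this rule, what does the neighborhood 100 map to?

1

At position 7 the neighborhood is 100; the next row has 1 there.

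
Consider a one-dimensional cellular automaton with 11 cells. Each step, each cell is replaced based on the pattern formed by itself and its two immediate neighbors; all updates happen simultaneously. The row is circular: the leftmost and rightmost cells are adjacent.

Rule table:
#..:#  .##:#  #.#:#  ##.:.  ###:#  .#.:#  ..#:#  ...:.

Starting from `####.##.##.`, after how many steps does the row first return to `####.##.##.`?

step 1: ###.##.##.#
step 2: ##.##.##.##
step 3: #.##.##.###
step 4: .##.##.####
step 5: ##.##.####.
step 6: #.##.####.#
step 7: .##.####.##
step 8: ##.####.##.
step 9: #.####.##.#
step 10: .####.##.##
step 11: ####.##.##.

11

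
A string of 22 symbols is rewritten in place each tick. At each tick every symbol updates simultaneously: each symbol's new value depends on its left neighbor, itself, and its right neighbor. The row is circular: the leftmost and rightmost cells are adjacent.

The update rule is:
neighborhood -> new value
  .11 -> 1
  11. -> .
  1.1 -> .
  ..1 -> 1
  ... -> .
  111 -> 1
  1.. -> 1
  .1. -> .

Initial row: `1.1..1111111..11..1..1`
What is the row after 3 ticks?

tick 1: ...11111111.111.11.111
tick 2: 1.11111111..11..1..11.
tick 3: ..1111111.111.11.111..

..1111111.111.11.111..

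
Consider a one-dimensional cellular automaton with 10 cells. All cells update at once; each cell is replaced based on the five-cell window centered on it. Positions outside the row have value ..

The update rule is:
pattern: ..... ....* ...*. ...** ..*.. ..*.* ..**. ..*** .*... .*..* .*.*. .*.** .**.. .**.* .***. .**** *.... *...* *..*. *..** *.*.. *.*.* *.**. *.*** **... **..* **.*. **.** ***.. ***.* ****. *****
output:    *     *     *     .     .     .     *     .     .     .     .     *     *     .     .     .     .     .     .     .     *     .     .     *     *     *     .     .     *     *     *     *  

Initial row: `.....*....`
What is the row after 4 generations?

......*..*

*****...**
..****..**
*...***.**
......*..*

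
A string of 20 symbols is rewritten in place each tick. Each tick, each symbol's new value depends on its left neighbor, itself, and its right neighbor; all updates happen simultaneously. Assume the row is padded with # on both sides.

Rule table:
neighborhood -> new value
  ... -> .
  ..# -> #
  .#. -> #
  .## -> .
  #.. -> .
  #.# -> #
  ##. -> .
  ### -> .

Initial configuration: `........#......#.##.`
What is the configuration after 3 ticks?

tick 1: .......##.....###..#
tick 2: ......#......#....#.
tick 3: .....##.....##...###

.....##.....##...###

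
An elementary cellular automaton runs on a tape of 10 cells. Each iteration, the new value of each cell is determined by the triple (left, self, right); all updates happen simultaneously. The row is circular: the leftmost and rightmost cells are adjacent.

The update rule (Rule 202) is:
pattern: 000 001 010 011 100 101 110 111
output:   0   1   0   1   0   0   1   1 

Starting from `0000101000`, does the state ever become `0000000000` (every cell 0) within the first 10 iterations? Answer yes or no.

0001000000
0010000000
0100000000
1000000000
0000000001
0000000010
0000000100
0000001000
0000010000
0000100000
iteration 10 is 0000100000, still not uniform 0

no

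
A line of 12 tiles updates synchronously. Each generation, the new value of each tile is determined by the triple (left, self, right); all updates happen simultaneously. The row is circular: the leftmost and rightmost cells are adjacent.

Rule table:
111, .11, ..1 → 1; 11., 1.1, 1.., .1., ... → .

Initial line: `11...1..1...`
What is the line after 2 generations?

1...1..1...1
...1..1...11

...1..1...11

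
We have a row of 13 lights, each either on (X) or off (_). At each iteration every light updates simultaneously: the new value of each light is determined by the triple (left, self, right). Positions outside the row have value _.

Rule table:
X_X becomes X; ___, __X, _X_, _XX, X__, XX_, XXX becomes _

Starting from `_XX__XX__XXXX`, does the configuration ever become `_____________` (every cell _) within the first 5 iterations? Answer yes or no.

yes

_____________
all cells are _ at iteration 1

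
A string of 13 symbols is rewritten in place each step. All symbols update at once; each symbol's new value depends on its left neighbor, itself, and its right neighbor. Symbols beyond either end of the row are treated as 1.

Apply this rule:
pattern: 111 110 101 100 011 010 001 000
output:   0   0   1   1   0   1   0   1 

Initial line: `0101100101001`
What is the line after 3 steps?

1110010111100
0001011000010
1101100111011

1101100111011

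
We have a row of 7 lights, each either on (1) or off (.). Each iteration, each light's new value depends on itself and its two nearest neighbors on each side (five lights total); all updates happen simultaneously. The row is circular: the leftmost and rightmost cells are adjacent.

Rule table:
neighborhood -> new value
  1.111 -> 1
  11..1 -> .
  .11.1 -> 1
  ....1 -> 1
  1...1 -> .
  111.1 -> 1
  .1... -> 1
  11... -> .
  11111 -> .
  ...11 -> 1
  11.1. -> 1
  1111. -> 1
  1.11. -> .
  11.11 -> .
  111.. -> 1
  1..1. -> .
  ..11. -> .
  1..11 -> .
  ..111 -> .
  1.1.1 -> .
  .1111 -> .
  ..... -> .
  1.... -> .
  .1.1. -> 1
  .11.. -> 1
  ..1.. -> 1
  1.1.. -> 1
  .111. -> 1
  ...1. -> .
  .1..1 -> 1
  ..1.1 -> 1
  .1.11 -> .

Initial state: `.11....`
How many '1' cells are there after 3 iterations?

iteration 1: 1.1...1
iteration 2: 1111.1.
iteration 3: 1.111..
count of 1: 4

4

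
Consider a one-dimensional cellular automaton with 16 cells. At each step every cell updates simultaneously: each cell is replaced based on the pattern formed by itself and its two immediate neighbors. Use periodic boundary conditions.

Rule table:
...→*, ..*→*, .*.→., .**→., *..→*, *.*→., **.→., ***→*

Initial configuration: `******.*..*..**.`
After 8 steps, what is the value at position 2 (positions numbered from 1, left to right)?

.****...**.**...
*.**.***.....***
......*.*****.**
******...***....
.****.***.*.****
..**...*.....**.
**..***.*****..*
*.**.*...***.**.
position 2 holds .

.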